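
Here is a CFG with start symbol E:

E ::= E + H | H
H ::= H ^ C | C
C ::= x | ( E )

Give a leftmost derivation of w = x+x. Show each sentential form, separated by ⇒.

E ⇒ E+H ⇒ H+H ⇒ C+H ⇒ x+H ⇒ x+C ⇒ x+x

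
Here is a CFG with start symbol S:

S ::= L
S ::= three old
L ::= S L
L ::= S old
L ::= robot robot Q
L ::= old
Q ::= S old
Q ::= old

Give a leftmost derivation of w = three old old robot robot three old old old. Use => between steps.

S => L => S L => L L => S old L => three old old L => three old old S L => three old old L L => three old old robot robot Q L => three old old robot robot S old L => three old old robot robot three old old L => three old old robot robot three old old old

S => L   [S ::= L]
L => S L   [L ::= S L]
S L => L L   [S ::= L]
L L => S old L   [L ::= S old]
S old L => three old old L   [S ::= three old]
three old old L => three old old S L   [L ::= S L]
three old old S L => three old old L L   [S ::= L]
three old old L L => three old old robot robot Q L   [L ::= robot robot Q]
three old old robot robot Q L => three old old robot robot S old L   [Q ::= S old]
three old old robot robot S old L => three old old robot robot three old old L   [S ::= three old]
three old old robot robot three old old L => three old old robot robot three old old old   [L ::= old]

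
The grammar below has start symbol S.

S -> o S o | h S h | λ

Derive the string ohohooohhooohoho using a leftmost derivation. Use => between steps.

S=>oSo=>ohSho=>ohoSoho=>ohohShoho=>ohohoSohoho=>ohohooSoohoho=>ohohoooSooohoho=>ohohooohShooohoho=>ohohooohhooohoho

S => oSo   [S -> o S o]
oSo => ohSho   [S -> h S h]
ohSho => ohoSoho   [S -> o S o]
ohoSoho => ohohShoho   [S -> h S h]
ohohShoho => ohohoSohoho   [S -> o S o]
ohohoSohoho => ohohooSoohoho   [S -> o S o]
ohohooSoohoho => ohohoooSooohoho   [S -> o S o]
ohohoooSooohoho => ohohooohShooohoho   [S -> h S h]
ohohooohShooohoho => ohohooohhooohoho   [S -> λ]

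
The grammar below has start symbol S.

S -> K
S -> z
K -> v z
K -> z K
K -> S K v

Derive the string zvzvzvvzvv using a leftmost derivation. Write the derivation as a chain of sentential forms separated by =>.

S => K => SKv => zKv => zSKvv => zKKvv => zSKvKvv => zKKvKvv => zvzKvKvv => zvzvzvKvv => zvzvzvvzvv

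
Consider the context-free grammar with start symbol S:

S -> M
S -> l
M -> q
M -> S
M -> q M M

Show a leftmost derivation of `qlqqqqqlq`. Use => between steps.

S => M   [S -> M]
M => qMM   [M -> q M M]
qMM => qSM   [M -> S]
qSM => qlM   [S -> l]
qlM => qlqMM   [M -> q M M]
qlqMM => qlqqM   [M -> q]
qlqqM => qlqqqMM   [M -> q M M]
qlqqqMM => qlqqqqM   [M -> q]
qlqqqqM => qlqqqqqMM   [M -> q M M]
qlqqqqqMM => qlqqqqqSM   [M -> S]
qlqqqqqSM => qlqqqqqlM   [S -> l]
qlqqqqqlM => qlqqqqqlq   [M -> q]

S => M => qMM => qSM => qlM => qlqMM => qlqqM => qlqqqMM => qlqqqqM => qlqqqqqMM => qlqqqqqSM => qlqqqqqlM => qlqqqqqlq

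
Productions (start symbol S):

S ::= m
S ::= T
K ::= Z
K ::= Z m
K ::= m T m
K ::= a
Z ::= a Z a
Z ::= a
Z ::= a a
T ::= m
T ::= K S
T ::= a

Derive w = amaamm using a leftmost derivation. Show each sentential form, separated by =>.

S => T => KS => ZmS => amS => amT => amKS => amZmS => amaamS => amaamm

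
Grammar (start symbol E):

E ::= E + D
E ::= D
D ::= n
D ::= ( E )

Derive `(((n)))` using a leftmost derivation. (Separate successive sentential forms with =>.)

E=>D=>(E)=>(D)=>((E))=>((D))=>(((E)))=>(((D)))=>(((n)))

E => D   [E ::= D]
D => (E)   [D ::= ( E )]
(E) => (D)   [E ::= D]
(D) => ((E))   [D ::= ( E )]
((E)) => ((D))   [E ::= D]
((D)) => (((E)))   [D ::= ( E )]
(((E))) => (((D)))   [E ::= D]
(((D))) => (((n)))   [D ::= n]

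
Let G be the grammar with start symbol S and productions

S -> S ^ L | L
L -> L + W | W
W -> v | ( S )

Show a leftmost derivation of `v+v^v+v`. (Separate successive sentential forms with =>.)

S => S^L => L^L => L+W^L => W+W^L => v+W^L => v+v^L => v+v^L+W => v+v^W+W => v+v^v+W => v+v^v+v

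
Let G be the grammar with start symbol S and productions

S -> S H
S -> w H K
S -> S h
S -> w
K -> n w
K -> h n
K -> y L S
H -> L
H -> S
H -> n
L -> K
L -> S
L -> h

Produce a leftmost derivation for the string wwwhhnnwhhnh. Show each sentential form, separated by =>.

S => Sh => wHKh => wSKh => wShKh => wwHKhKh => wwSKhKh => wwwHKKhKh => wwwLKKhKh => wwwhKKhKh => wwwhhnKhKh => wwwhhnnwhKh => wwwhhnnwhhnh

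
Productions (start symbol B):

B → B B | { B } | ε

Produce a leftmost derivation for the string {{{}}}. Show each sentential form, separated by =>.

B=>BB=>BBB=>BBBB=>{B}BBB=>{{B}}BBB=>{{BB}}BBB=>{{BBB}}BBB=>{{{B}BB}}BBB=>{{{}BB}}BBB=>{{{}B}}BBB=>{{{}}}BBB=>{{{}}}BB=>{{{}}}B=>{{{}}}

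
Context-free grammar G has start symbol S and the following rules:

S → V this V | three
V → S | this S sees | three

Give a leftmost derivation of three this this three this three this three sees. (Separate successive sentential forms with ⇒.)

S ⇒ V this V   [S → V this V]
V this V ⇒ three this V   [V → three]
three this V ⇒ three this this S sees   [V → this S sees]
three this this S sees ⇒ three this this V this V sees   [S → V this V]
three this this V this V sees ⇒ three this this S this V sees   [V → S]
three this this S this V sees ⇒ three this this V this V this V sees   [S → V this V]
three this this V this V this V sees ⇒ three this this three this V this V sees   [V → three]
three this this three this V this V sees ⇒ three this this three this three this V sees   [V → three]
three this this three this three this V sees ⇒ three this this three this three this three sees   [V → three]

S ⇒ V this V ⇒ three this V ⇒ three this this S sees ⇒ three this this V this V sees ⇒ three this this S this V sees ⇒ three this this V this V this V sees ⇒ three this this three this V this V sees ⇒ three this this three this three this V sees ⇒ three this this three this three this three sees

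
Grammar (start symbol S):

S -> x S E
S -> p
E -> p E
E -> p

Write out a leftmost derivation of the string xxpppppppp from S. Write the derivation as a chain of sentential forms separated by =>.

S => xSE => xxSEE => xxpEE => xxppEE => xxpppEE => xxppppE => xxpppppE => xxppppppE => xxpppppppE => xxpppppppp

S => xSE   [S -> x S E]
xSE => xxSEE   [S -> x S E]
xxSEE => xxpEE   [S -> p]
xxpEE => xxppEE   [E -> p E]
xxppEE => xxpppEE   [E -> p E]
xxpppEE => xxppppE   [E -> p]
xxppppE => xxpppppE   [E -> p E]
xxpppppE => xxppppppE   [E -> p E]
xxppppppE => xxpppppppE   [E -> p E]
xxpppppppE => xxpppppppp   [E -> p]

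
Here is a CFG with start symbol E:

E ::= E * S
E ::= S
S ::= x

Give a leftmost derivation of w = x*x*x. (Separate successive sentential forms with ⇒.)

E⇒E*S⇒E*S*S⇒S*S*S⇒x*S*S⇒x*x*S⇒x*x*x

E ⇒ E*S   [E ::= E * S]
E*S ⇒ E*S*S   [E ::= E * S]
E*S*S ⇒ S*S*S   [E ::= S]
S*S*S ⇒ x*S*S   [S ::= x]
x*S*S ⇒ x*x*S   [S ::= x]
x*x*S ⇒ x*x*x   [S ::= x]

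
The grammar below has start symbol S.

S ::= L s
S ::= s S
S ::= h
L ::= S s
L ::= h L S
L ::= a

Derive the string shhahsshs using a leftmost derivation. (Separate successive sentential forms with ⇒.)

S ⇒ sS ⇒ sLs ⇒ shLSs ⇒ shSsSs ⇒ shLssSs ⇒ shhLSssSs ⇒ shhaSssSs ⇒ shhahssSs ⇒ shhahsshs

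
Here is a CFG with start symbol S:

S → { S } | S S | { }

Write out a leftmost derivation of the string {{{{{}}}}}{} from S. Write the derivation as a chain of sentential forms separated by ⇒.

S ⇒ SS ⇒ {S}S ⇒ {{S}}S ⇒ {{{S}}}S ⇒ {{{{S}}}}S ⇒ {{{{{}}}}}S ⇒ {{{{{}}}}}{}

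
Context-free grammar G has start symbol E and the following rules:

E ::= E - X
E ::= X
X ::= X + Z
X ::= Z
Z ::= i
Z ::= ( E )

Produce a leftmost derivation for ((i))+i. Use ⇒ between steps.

E⇒X⇒X+Z⇒Z+Z⇒(E)+Z⇒(X)+Z⇒(Z)+Z⇒((E))+Z⇒((X))+Z⇒((Z))+Z⇒((i))+Z⇒((i))+i

E ⇒ X   [E ::= X]
X ⇒ X+Z   [X ::= X + Z]
X+Z ⇒ Z+Z   [X ::= Z]
Z+Z ⇒ (E)+Z   [Z ::= ( E )]
(E)+Z ⇒ (X)+Z   [E ::= X]
(X)+Z ⇒ (Z)+Z   [X ::= Z]
(Z)+Z ⇒ ((E))+Z   [Z ::= ( E )]
((E))+Z ⇒ ((X))+Z   [E ::= X]
((X))+Z ⇒ ((Z))+Z   [X ::= Z]
((Z))+Z ⇒ ((i))+Z   [Z ::= i]
((i))+Z ⇒ ((i))+i   [Z ::= i]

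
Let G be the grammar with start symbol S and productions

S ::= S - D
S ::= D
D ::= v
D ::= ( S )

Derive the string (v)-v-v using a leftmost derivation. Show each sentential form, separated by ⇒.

S ⇒ S-D ⇒ S-D-D ⇒ D-D-D ⇒ (S)-D-D ⇒ (D)-D-D ⇒ (v)-D-D ⇒ (v)-v-D ⇒ (v)-v-v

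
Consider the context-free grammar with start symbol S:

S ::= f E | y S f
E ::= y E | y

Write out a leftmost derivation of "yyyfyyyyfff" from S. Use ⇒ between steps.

S⇒ySf⇒yySff⇒yyySfff⇒yyyfEfff⇒yyyfyEfff⇒yyyfyyEfff⇒yyyfyyyEfff⇒yyyfyyyyfff

S ⇒ ySf   [S ::= y S f]
ySf ⇒ yySff   [S ::= y S f]
yySff ⇒ yyySfff   [S ::= y S f]
yyySfff ⇒ yyyfEfff   [S ::= f E]
yyyfEfff ⇒ yyyfyEfff   [E ::= y E]
yyyfyEfff ⇒ yyyfyyEfff   [E ::= y E]
yyyfyyEfff ⇒ yyyfyyyEfff   [E ::= y E]
yyyfyyyEfff ⇒ yyyfyyyyfff   [E ::= y]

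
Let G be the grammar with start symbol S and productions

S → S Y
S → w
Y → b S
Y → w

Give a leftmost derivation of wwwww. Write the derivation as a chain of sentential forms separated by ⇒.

S ⇒ SY   [S → S Y]
SY ⇒ SYY   [S → S Y]
SYY ⇒ SYYY   [S → S Y]
SYYY ⇒ SYYYY   [S → S Y]
SYYYY ⇒ wYYYY   [S → w]
wYYYY ⇒ wwYYY   [Y → w]
wwYYY ⇒ wwwYY   [Y → w]
wwwYY ⇒ wwwwY   [Y → w]
wwwwY ⇒ wwwww   [Y → w]

S ⇒ SY ⇒ SYY ⇒ SYYY ⇒ SYYYY ⇒ wYYYY ⇒ wwYYY ⇒ wwwYY ⇒ wwwwY ⇒ wwwww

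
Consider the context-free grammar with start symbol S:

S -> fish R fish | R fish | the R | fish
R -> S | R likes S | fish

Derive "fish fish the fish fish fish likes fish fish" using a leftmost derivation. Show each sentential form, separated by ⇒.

S ⇒ fish R fish ⇒ fish R likes S fish ⇒ fish S likes S fish ⇒ fish fish R fish likes S fish ⇒ fish fish S fish likes S fish ⇒ fish fish R fish fish likes S fish ⇒ fish fish S fish fish likes S fish ⇒ fish fish the R fish fish likes S fish ⇒ fish fish the fish fish fish likes S fish ⇒ fish fish the fish fish fish likes fish fish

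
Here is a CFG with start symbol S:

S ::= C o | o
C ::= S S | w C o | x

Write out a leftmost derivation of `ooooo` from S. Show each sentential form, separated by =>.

S=>Co=>SSo=>CoSo=>SSoSo=>oSoSo=>oooSo=>ooooo

S => Co   [S ::= C o]
Co => SSo   [C ::= S S]
SSo => CoSo   [S ::= C o]
CoSo => SSoSo   [C ::= S S]
SSoSo => oSoSo   [S ::= o]
oSoSo => oooSo   [S ::= o]
oooSo => ooooo   [S ::= o]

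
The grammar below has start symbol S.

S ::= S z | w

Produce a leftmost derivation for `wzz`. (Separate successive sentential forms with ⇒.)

S⇒Sz⇒Szz⇒wzz

S ⇒ Sz   [S ::= S z]
Sz ⇒ Szz   [S ::= S z]
Szz ⇒ wzz   [S ::= w]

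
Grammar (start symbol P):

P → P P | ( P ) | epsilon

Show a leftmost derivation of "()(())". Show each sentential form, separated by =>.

P => PP => (P)P => ()P => ()(P) => ()((P)) => ()(())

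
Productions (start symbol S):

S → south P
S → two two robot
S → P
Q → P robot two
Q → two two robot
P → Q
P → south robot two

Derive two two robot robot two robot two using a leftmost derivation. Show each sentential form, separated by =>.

S => P => Q => P robot two => Q robot two => P robot two robot two => Q robot two robot two => two two robot robot two robot two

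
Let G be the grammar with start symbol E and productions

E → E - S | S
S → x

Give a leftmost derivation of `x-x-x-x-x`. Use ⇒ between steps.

E ⇒ E-S ⇒ E-S-S ⇒ E-S-S-S ⇒ E-S-S-S-S ⇒ S-S-S-S-S ⇒ x-S-S-S-S ⇒ x-x-S-S-S ⇒ x-x-x-S-S ⇒ x-x-x-x-S ⇒ x-x-x-x-x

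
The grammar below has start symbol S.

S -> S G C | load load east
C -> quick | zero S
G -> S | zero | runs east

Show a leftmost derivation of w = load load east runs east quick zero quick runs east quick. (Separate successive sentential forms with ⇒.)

S ⇒ S G C ⇒ S G C G C ⇒ S G C G C G C ⇒ load load east G C G C G C ⇒ load load east runs east C G C G C ⇒ load load east runs east quick G C G C ⇒ load load east runs east quick zero C G C ⇒ load load east runs east quick zero quick G C ⇒ load load east runs east quick zero quick runs east C ⇒ load load east runs east quick zero quick runs east quick

S ⇒ S G C   [S -> S G C]
S G C ⇒ S G C G C   [S -> S G C]
S G C G C ⇒ S G C G C G C   [S -> S G C]
S G C G C G C ⇒ load load east G C G C G C   [S -> load load east]
load load east G C G C G C ⇒ load load east runs east C G C G C   [G -> runs east]
load load east runs east C G C G C ⇒ load load east runs east quick G C G C   [C -> quick]
load load east runs east quick G C G C ⇒ load load east runs east quick zero C G C   [G -> zero]
load load east runs east quick zero C G C ⇒ load load east runs east quick zero quick G C   [C -> quick]
load load east runs east quick zero quick G C ⇒ load load east runs east quick zero quick runs east C   [G -> runs east]
load load east runs east quick zero quick runs east C ⇒ load load east runs east quick zero quick runs east quick   [C -> quick]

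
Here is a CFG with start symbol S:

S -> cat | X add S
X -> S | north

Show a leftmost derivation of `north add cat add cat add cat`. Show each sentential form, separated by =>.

S => X add S   [S -> X add S]
X add S => S add S   [X -> S]
S add S => X add S add S   [S -> X add S]
X add S add S => S add S add S   [X -> S]
S add S add S => X add S add S add S   [S -> X add S]
X add S add S add S => north add S add S add S   [X -> north]
north add S add S add S => north add cat add S add S   [S -> cat]
north add cat add S add S => north add cat add cat add S   [S -> cat]
north add cat add cat add S => north add cat add cat add cat   [S -> cat]

S => X add S => S add S => X add S add S => S add S add S => X add S add S add S => north add S add S add S => north add cat add S add S => north add cat add cat add S => north add cat add cat add cat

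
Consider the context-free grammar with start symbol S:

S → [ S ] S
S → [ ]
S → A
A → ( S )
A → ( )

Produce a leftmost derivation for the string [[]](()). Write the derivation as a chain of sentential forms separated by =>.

S => [S]S => [[]]S => [[]]A => [[]](S) => [[]](A) => [[]](())

S => [S]S   [S → [ S ] S]
[S]S => [[]]S   [S → [ ]]
[[]]S => [[]]A   [S → A]
[[]]A => [[]](S)   [A → ( S )]
[[]](S) => [[]](A)   [S → A]
[[]](A) => [[]](())   [A → ( )]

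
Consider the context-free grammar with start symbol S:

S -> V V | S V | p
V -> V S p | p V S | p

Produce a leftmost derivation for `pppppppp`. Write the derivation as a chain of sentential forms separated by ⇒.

S⇒VV⇒pVSV⇒ppVSSV⇒pppVSSSV⇒ppppSSSV⇒pppppSSV⇒ppppppSV⇒pppppppV⇒pppppppp

S ⇒ VV   [S -> V V]
VV ⇒ pVSV   [V -> p V S]
pVSV ⇒ ppVSSV   [V -> p V S]
ppVSSV ⇒ pppVSSSV   [V -> p V S]
pppVSSSV ⇒ ppppSSSV   [V -> p]
ppppSSSV ⇒ pppppSSV   [S -> p]
pppppSSV ⇒ ppppppSV   [S -> p]
ppppppSV ⇒ pppppppV   [S -> p]
pppppppV ⇒ pppppppp   [V -> p]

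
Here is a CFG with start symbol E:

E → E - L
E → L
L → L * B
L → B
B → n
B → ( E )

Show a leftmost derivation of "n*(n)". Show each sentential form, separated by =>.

E => L   [E → L]
L => L*B   [L → L * B]
L*B => B*B   [L → B]
B*B => n*B   [B → n]
n*B => n*(E)   [B → ( E )]
n*(E) => n*(L)   [E → L]
n*(L) => n*(B)   [L → B]
n*(B) => n*(n)   [B → n]

E => L => L*B => B*B => n*B => n*(E) => n*(L) => n*(B) => n*(n)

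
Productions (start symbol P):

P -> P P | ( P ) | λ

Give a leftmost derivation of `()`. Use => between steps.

P => PP => PPP => PPPP => PPPPP => (P)PPPP => ()PPPP => ()PPP => ()PP => ()P => ()

P => PP   [P -> P P]
PP => PPP   [P -> P P]
PPP => PPPP   [P -> P P]
PPPP => PPPPP   [P -> P P]
PPPPP => (P)PPPP   [P -> ( P )]
(P)PPPP => ()PPPP   [P -> λ]
()PPPP => ()PPP   [P -> λ]
()PPP => ()PP   [P -> λ]
()PP => ()P   [P -> λ]
()P => ()   [P -> λ]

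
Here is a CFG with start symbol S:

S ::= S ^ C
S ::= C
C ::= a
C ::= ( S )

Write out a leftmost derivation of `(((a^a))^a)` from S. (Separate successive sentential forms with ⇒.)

S ⇒ C ⇒ (S) ⇒ (S^C) ⇒ (C^C) ⇒ ((S)^C) ⇒ ((C)^C) ⇒ (((S))^C) ⇒ (((S^C))^C) ⇒ (((C^C))^C) ⇒ (((a^C))^C) ⇒ (((a^a))^C) ⇒ (((a^a))^a)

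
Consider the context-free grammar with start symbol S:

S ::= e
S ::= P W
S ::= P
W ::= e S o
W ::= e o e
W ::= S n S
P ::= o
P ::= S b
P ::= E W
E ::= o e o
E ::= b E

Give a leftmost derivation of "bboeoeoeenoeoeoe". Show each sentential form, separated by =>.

S => PW => EWW => bEWW => bbEWW => bboeoWW => bboeoeoeW => bboeoeoeSnS => bboeoeoeenS => bboeoeoeenP => bboeoeoeenEW => bboeoeoeenoeoW => bboeoeoeenoeoeoe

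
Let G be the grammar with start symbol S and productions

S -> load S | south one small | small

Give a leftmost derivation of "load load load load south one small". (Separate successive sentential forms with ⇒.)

S ⇒ load S   [S -> load S]
load S ⇒ load load S   [S -> load S]
load load S ⇒ load load load S   [S -> load S]
load load load S ⇒ load load load load S   [S -> load S]
load load load load S ⇒ load load load load south one small   [S -> south one small]

S ⇒ load S ⇒ load load S ⇒ load load load S ⇒ load load load load S ⇒ load load load load south one small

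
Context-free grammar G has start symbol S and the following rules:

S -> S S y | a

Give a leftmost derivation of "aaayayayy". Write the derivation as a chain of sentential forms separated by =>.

S => SSy   [S -> S S y]
SSy => aSy   [S -> a]
aSy => aSSyy   [S -> S S y]
aSSyy => aSSySyy   [S -> S S y]
aSSySyy => aSSySySyy   [S -> S S y]
aSSySySyy => aaSySySyy   [S -> a]
aaSySySyy => aaaySySyy   [S -> a]
aaaySySyy => aaayaySyy   [S -> a]
aaayaySyy => aaayayayy   [S -> a]

S => SSy => aSy => aSSyy => aSSySyy => aSSySySyy => aaSySySyy => aaaySySyy => aaayaySyy => aaayayayy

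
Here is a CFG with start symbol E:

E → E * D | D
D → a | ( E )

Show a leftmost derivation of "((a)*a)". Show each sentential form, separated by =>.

E => D   [E → D]
D => (E)   [D → ( E )]
(E) => (E*D)   [E → E * D]
(E*D) => (D*D)   [E → D]
(D*D) => ((E)*D)   [D → ( E )]
((E)*D) => ((D)*D)   [E → D]
((D)*D) => ((a)*D)   [D → a]
((a)*D) => ((a)*a)   [D → a]

E => D => (E) => (E*D) => (D*D) => ((E)*D) => ((D)*D) => ((a)*D) => ((a)*a)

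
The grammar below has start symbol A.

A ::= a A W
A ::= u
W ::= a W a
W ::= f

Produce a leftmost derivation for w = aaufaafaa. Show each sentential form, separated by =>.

A => aAW => aaAWW => aauWW => aaufW => aaufaWa => aaufaaWaa => aaufaafaa

A => aAW   [A ::= a A W]
aAW => aaAWW   [A ::= a A W]
aaAWW => aauWW   [A ::= u]
aauWW => aaufW   [W ::= f]
aaufW => aaufaWa   [W ::= a W a]
aaufaWa => aaufaaWaa   [W ::= a W a]
aaufaaWaa => aaufaafaa   [W ::= f]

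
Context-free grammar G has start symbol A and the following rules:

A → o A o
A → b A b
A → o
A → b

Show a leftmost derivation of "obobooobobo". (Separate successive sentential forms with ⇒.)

A⇒oAo⇒obAbo⇒oboAobo⇒obobAbobo⇒oboboAobobo⇒obobooobobo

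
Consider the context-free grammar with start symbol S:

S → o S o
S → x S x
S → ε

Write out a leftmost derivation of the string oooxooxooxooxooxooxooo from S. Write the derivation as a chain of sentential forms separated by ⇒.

S ⇒ oSo   [S → o S o]
oSo ⇒ ooSoo   [S → o S o]
ooSoo ⇒ oooSooo   [S → o S o]
oooSooo ⇒ oooxSxooo   [S → x S x]
oooxSxooo ⇒ oooxoSoxooo   [S → o S o]
oooxoSoxooo ⇒ oooxooSooxooo   [S → o S o]
oooxooSooxooo ⇒ oooxooxSxooxooo   [S → x S x]
oooxooxSxooxooo ⇒ oooxooxoSoxooxooo   [S → o S o]
oooxooxoSoxooxooo ⇒ oooxooxooSooxooxooo   [S → o S o]
oooxooxooSooxooxooo ⇒ oooxooxooxSxooxooxooo   [S → x S x]
oooxooxooxSxooxooxooo ⇒ oooxooxooxoSoxooxooxooo   [S → o S o]
oooxooxooxoSoxooxooxooo ⇒ oooxooxooxooxooxooxooo   [S → ε]

S ⇒ oSo ⇒ ooSoo ⇒ oooSooo ⇒ oooxSxooo ⇒ oooxoSoxooo ⇒ oooxooSooxooo ⇒ oooxooxSxooxooo ⇒ oooxooxoSoxooxooo ⇒ oooxooxooSooxooxooo ⇒ oooxooxooxSxooxooxooo ⇒ oooxooxooxoSoxooxooxooo ⇒ oooxooxooxooxooxooxooo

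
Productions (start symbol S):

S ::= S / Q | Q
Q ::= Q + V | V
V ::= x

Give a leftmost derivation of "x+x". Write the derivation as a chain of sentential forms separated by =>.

S => Q => Q+V => V+V => x+V => x+x

S => Q   [S ::= Q]
Q => Q+V   [Q ::= Q + V]
Q+V => V+V   [Q ::= V]
V+V => x+V   [V ::= x]
x+V => x+x   [V ::= x]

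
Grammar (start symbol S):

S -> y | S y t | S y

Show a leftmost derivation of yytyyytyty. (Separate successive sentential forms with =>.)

S => Sy   [S -> S y]
Sy => Syty   [S -> S y t]
Syty => Sytyty   [S -> S y t]
Sytyty => Syytyty   [S -> S y]
Syytyty => Syyytyty   [S -> S y]
Syyytyty => Sytyyytyty   [S -> S y t]
Sytyyytyty => yytyyytyty   [S -> y]

S=>Sy=>Syty=>Sytyty=>Syytyty=>Syyytyty=>Sytyyytyty=>yytyyytyty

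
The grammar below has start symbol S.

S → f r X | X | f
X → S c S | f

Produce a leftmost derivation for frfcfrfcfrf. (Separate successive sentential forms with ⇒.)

S⇒X⇒ScS⇒frXcS⇒frScScS⇒frfcScS⇒frfcfrXcS⇒frfcfrfcS⇒frfcfrfcfrX⇒frfcfrfcfrf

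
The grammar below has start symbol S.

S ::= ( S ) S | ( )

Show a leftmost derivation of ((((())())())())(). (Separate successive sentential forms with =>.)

S=>(S)S=>((S)S)S=>(((S)S)S)S=>((((S)S)S)S)S=>((((())S)S)S)S=>((((())())S)S)S=>((((())())())S)S=>((((())())())())S=>((((())())())())()

S => (S)S   [S ::= ( S ) S]
(S)S => ((S)S)S   [S ::= ( S ) S]
((S)S)S => (((S)S)S)S   [S ::= ( S ) S]
(((S)S)S)S => ((((S)S)S)S)S   [S ::= ( S ) S]
((((S)S)S)S)S => ((((())S)S)S)S   [S ::= ( )]
((((())S)S)S)S => ((((())())S)S)S   [S ::= ( )]
((((())())S)S)S => ((((())())())S)S   [S ::= ( )]
((((())())())S)S => ((((())())())())S   [S ::= ( )]
((((())())())())S => ((((())())())())()   [S ::= ( )]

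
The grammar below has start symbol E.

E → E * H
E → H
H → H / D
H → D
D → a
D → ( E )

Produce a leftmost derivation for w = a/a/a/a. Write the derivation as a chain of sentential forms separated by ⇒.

E ⇒ H ⇒ H/D ⇒ H/D/D ⇒ H/D/D/D ⇒ D/D/D/D ⇒ a/D/D/D ⇒ a/a/D/D ⇒ a/a/a/D ⇒ a/a/a/a

E ⇒ H   [E → H]
H ⇒ H/D   [H → H / D]
H/D ⇒ H/D/D   [H → H / D]
H/D/D ⇒ H/D/D/D   [H → H / D]
H/D/D/D ⇒ D/D/D/D   [H → D]
D/D/D/D ⇒ a/D/D/D   [D → a]
a/D/D/D ⇒ a/a/D/D   [D → a]
a/a/D/D ⇒ a/a/a/D   [D → a]
a/a/a/D ⇒ a/a/a/a   [D → a]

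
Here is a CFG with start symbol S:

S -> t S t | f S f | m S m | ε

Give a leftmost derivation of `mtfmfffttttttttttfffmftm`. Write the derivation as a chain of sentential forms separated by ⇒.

S ⇒ mSm ⇒ mtStm ⇒ mtfSftm ⇒ mtfmSmftm ⇒ mtfmfSfmftm ⇒ mtfmffSffmftm ⇒ mtfmfffSfffmftm ⇒ mtfmffftStfffmftm ⇒ mtfmfffttSttfffmftm ⇒ mtfmffftttStttfffmftm ⇒ mtfmfffttttSttttfffmftm ⇒ mtfmffftttttStttttfffmftm ⇒ mtfmfffttttttttttfffmftm

S ⇒ mSm   [S -> m S m]
mSm ⇒ mtStm   [S -> t S t]
mtStm ⇒ mtfSftm   [S -> f S f]
mtfSftm ⇒ mtfmSmftm   [S -> m S m]
mtfmSmftm ⇒ mtfmfSfmftm   [S -> f S f]
mtfmfSfmftm ⇒ mtfmffSffmftm   [S -> f S f]
mtfmffSffmftm ⇒ mtfmfffSfffmftm   [S -> f S f]
mtfmfffSfffmftm ⇒ mtfmffftStfffmftm   [S -> t S t]
mtfmffftStfffmftm ⇒ mtfmfffttSttfffmftm   [S -> t S t]
mtfmfffttSttfffmftm ⇒ mtfmffftttStttfffmftm   [S -> t S t]
mtfmffftttStttfffmftm ⇒ mtfmfffttttSttttfffmftm   [S -> t S t]
mtfmfffttttSttttfffmftm ⇒ mtfmffftttttStttttfffmftm   [S -> t S t]
mtfmffftttttStttttfffmftm ⇒ mtfmfffttttttttttfffmftm   [S -> ε]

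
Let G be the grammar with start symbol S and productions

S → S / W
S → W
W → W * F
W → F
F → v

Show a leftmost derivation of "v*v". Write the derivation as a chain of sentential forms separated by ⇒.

S ⇒ W   [S → W]
W ⇒ W*F   [W → W * F]
W*F ⇒ F*F   [W → F]
F*F ⇒ v*F   [F → v]
v*F ⇒ v*v   [F → v]

S ⇒ W ⇒ W*F ⇒ F*F ⇒ v*F ⇒ v*v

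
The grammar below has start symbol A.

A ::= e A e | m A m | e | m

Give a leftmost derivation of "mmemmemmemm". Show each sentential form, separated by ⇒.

A ⇒ mAm ⇒ mmAmm ⇒ mmeAemm ⇒ mmemAmemm ⇒ mmemmAmmemm ⇒ mmemmemmemm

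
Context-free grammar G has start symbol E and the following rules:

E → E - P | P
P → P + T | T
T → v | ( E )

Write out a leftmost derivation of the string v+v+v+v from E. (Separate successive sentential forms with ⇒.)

E ⇒ P ⇒ P+T ⇒ P+T+T ⇒ P+T+T+T ⇒ T+T+T+T ⇒ v+T+T+T ⇒ v+v+T+T ⇒ v+v+v+T ⇒ v+v+v+v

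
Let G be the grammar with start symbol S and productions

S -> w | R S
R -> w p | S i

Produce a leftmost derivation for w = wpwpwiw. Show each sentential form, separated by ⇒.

S ⇒ RS   [S -> R S]
RS ⇒ SiS   [R -> S i]
SiS ⇒ RSiS   [S -> R S]
RSiS ⇒ wpSiS   [R -> w p]
wpSiS ⇒ wpRSiS   [S -> R S]
wpRSiS ⇒ wpwpSiS   [R -> w p]
wpwpSiS ⇒ wpwpwiS   [S -> w]
wpwpwiS ⇒ wpwpwiw   [S -> w]

S⇒RS⇒SiS⇒RSiS⇒wpSiS⇒wpRSiS⇒wpwpSiS⇒wpwpwiS⇒wpwpwiw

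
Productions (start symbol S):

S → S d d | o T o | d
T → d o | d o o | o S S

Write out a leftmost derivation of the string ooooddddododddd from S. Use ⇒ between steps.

S ⇒ Sdd ⇒ Sdddd ⇒ oTodddd ⇒ ooSSodddd ⇒ oooToSodddd ⇒ ooooSSoSodddd ⇒ ooooSddSoSodddd ⇒ oooodddSoSodddd ⇒ ooooddddoSodddd ⇒ ooooddddododddd

S ⇒ Sdd   [S → S d d]
Sdd ⇒ Sdddd   [S → S d d]
Sdddd ⇒ oTodddd   [S → o T o]
oTodddd ⇒ ooSSodddd   [T → o S S]
ooSSodddd ⇒ oooToSodddd   [S → o T o]
oooToSodddd ⇒ ooooSSoSodddd   [T → o S S]
ooooSSoSodddd ⇒ ooooSddSoSodddd   [S → S d d]
ooooSddSoSodddd ⇒ oooodddSoSodddd   [S → d]
oooodddSoSodddd ⇒ ooooddddoSodddd   [S → d]
ooooddddoSodddd ⇒ ooooddddododddd   [S → d]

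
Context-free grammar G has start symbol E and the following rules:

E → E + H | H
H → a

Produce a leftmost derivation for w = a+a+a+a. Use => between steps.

E=>E+H=>E+H+H=>E+H+H+H=>H+H+H+H=>a+H+H+H=>a+a+H+H=>a+a+a+H=>a+a+a+a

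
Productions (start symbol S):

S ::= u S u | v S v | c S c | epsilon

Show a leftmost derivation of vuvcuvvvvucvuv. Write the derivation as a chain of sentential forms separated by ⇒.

S ⇒ vSv   [S ::= v S v]
vSv ⇒ vuSuv   [S ::= u S u]
vuSuv ⇒ vuvSvuv   [S ::= v S v]
vuvSvuv ⇒ vuvcScvuv   [S ::= c S c]
vuvcScvuv ⇒ vuvcuSucvuv   [S ::= u S u]
vuvcuSucvuv ⇒ vuvcuvSvucvuv   [S ::= v S v]
vuvcuvSvucvuv ⇒ vuvcuvvSvvucvuv   [S ::= v S v]
vuvcuvvSvvucvuv ⇒ vuvcuvvvvucvuv   [S ::= epsilon]

S ⇒ vSv ⇒ vuSuv ⇒ vuvSvuv ⇒ vuvcScvuv ⇒ vuvcuSucvuv ⇒ vuvcuvSvucvuv ⇒ vuvcuvvSvvucvuv ⇒ vuvcuvvvvucvuv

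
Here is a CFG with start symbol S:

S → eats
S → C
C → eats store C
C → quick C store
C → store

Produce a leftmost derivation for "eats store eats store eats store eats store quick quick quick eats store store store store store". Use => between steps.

S => C => eats store C => eats store eats store C => eats store eats store eats store C => eats store eats store eats store eats store C => eats store eats store eats store eats store quick C store => eats store eats store eats store eats store quick quick C store store => eats store eats store eats store eats store quick quick quick C store store store => eats store eats store eats store eats store quick quick quick eats store C store store store => eats store eats store eats store eats store quick quick quick eats store store store store store

S => C   [S → C]
C => eats store C   [C → eats store C]
eats store C => eats store eats store C   [C → eats store C]
eats store eats store C => eats store eats store eats store C   [C → eats store C]
eats store eats store eats store C => eats store eats store eats store eats store C   [C → eats store C]
eats store eats store eats store eats store C => eats store eats store eats store eats store quick C store   [C → quick C store]
eats store eats store eats store eats store quick C store => eats store eats store eats store eats store quick quick C store store   [C → quick C store]
eats store eats store eats store eats store quick quick C store store => eats store eats store eats store eats store quick quick quick C store store store   [C → quick C store]
eats store eats store eats store eats store quick quick quick C store store store => eats store eats store eats store eats store quick quick quick eats store C store store store   [C → eats store C]
eats store eats store eats store eats store quick quick quick eats store C store store store => eats store eats store eats store eats store quick quick quick eats store store store store store   [C → store]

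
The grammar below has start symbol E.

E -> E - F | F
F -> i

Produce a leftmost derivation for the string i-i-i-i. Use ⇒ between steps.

E ⇒ E-F ⇒ E-F-F ⇒ E-F-F-F ⇒ F-F-F-F ⇒ i-F-F-F ⇒ i-i-F-F ⇒ i-i-i-F ⇒ i-i-i-i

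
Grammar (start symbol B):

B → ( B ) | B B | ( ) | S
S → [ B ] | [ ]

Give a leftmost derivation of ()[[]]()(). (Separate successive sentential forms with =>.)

B => BB   [B → B B]
BB => BBB   [B → B B]
BBB => ()BB   [B → ( )]
()BB => ()BBB   [B → B B]
()BBB => ()SBB   [B → S]
()SBB => ()[B]BB   [S → [ B ]]
()[B]BB => ()[S]BB   [B → S]
()[S]BB => ()[[]]BB   [S → [ ]]
()[[]]BB => ()[[]]()B   [B → ( )]
()[[]]()B => ()[[]]()()   [B → ( )]

B => BB => BBB => ()BB => ()BBB => ()SBB => ()[B]BB => ()[S]BB => ()[[]]BB => ()[[]]()B => ()[[]]()()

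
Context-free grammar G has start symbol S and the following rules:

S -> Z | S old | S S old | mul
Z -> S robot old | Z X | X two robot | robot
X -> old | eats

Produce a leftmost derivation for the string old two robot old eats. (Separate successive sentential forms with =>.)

S => Z   [S -> Z]
Z => Z X   [Z -> Z X]
Z X => Z X X   [Z -> Z X]
Z X X => X two robot X X   [Z -> X two robot]
X two robot X X => old two robot X X   [X -> old]
old two robot X X => old two robot old X   [X -> old]
old two robot old X => old two robot old eats   [X -> eats]

S => Z => Z X => Z X X => X two robot X X => old two robot X X => old two robot old X => old two robot old eats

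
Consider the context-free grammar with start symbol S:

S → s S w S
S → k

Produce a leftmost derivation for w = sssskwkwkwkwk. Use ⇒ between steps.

S ⇒ sSwS ⇒ ssSwSwS ⇒ sssSwSwSwS ⇒ ssssSwSwSwSwS ⇒ sssskwSwSwSwS ⇒ sssskwkwSwSwS ⇒ sssskwkwkwSwS ⇒ sssskwkwkwkwS ⇒ sssskwkwkwkwk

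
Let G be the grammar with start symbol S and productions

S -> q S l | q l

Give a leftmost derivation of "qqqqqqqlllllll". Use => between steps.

S => qSl   [S -> q S l]
qSl => qqSll   [S -> q S l]
qqSll => qqqSlll   [S -> q S l]
qqqSlll => qqqqSllll   [S -> q S l]
qqqqSllll => qqqqqSlllll   [S -> q S l]
qqqqqSlllll => qqqqqqSllllll   [S -> q S l]
qqqqqqSllllll => qqqqqqqlllllll   [S -> q l]

S => qSl => qqSll => qqqSlll => qqqqSllll => qqqqqSlllll => qqqqqqSllllll => qqqqqqqlllllll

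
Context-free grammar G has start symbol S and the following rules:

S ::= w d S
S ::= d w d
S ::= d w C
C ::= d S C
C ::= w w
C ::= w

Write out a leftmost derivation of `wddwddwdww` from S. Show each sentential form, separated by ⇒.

S ⇒ wdS ⇒ wddwC ⇒ wddwdSC ⇒ wddwddwdC ⇒ wddwddwdww

S ⇒ wdS   [S ::= w d S]
wdS ⇒ wddwC   [S ::= d w C]
wddwC ⇒ wddwdSC   [C ::= d S C]
wddwdSC ⇒ wddwddwdC   [S ::= d w d]
wddwddwdC ⇒ wddwddwdww   [C ::= w w]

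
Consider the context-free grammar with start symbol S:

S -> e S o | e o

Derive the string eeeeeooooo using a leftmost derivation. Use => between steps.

S => eSo => eeSoo => eeeSooo => eeeeSoooo => eeeeeooooo

S => eSo   [S -> e S o]
eSo => eeSoo   [S -> e S o]
eeSoo => eeeSooo   [S -> e S o]
eeeSooo => eeeeSoooo   [S -> e S o]
eeeeSoooo => eeeeeooooo   [S -> e o]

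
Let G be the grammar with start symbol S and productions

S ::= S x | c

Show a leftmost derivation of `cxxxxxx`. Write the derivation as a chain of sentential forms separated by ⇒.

S ⇒ Sx ⇒ Sxx ⇒ Sxxx ⇒ Sxxxx ⇒ Sxxxxx ⇒ Sxxxxxx ⇒ cxxxxxx

S ⇒ Sx   [S ::= S x]
Sx ⇒ Sxx   [S ::= S x]
Sxx ⇒ Sxxx   [S ::= S x]
Sxxx ⇒ Sxxxx   [S ::= S x]
Sxxxx ⇒ Sxxxxx   [S ::= S x]
Sxxxxx ⇒ Sxxxxxx   [S ::= S x]
Sxxxxxx ⇒ cxxxxxx   [S ::= c]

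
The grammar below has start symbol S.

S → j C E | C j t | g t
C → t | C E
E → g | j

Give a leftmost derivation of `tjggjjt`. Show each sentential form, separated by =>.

S => Cjt => CEjt => CEEjt => CEEEjt => CEEEEjt => tEEEEjt => tjEEEjt => tjgEEjt => tjggEjt => tjggjjt

S => Cjt   [S → C j t]
Cjt => CEjt   [C → C E]
CEjt => CEEjt   [C → C E]
CEEjt => CEEEjt   [C → C E]
CEEEjt => CEEEEjt   [C → C E]
CEEEEjt => tEEEEjt   [C → t]
tEEEEjt => tjEEEjt   [E → j]
tjEEEjt => tjgEEjt   [E → g]
tjgEEjt => tjggEjt   [E → g]
tjggEjt => tjggjjt   [E → j]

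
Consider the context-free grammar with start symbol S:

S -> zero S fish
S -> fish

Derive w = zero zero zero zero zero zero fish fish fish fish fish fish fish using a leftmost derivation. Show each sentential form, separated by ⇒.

S ⇒ zero S fish   [S -> zero S fish]
zero S fish ⇒ zero zero S fish fish   [S -> zero S fish]
zero zero S fish fish ⇒ zero zero zero S fish fish fish   [S -> zero S fish]
zero zero zero S fish fish fish ⇒ zero zero zero zero S fish fish fish fish   [S -> zero S fish]
zero zero zero zero S fish fish fish fish ⇒ zero zero zero zero zero S fish fish fish fish fish   [S -> zero S fish]
zero zero zero zero zero S fish fish fish fish fish ⇒ zero zero zero zero zero zero S fish fish fish fish fish fish   [S -> zero S fish]
zero zero zero zero zero zero S fish fish fish fish fish fish ⇒ zero zero zero zero zero zero fish fish fish fish fish fish fish   [S -> fish]

S ⇒ zero S fish ⇒ zero zero S fish fish ⇒ zero zero zero S fish fish fish ⇒ zero zero zero zero S fish fish fish fish ⇒ zero zero zero zero zero S fish fish fish fish fish ⇒ zero zero zero zero zero zero S fish fish fish fish fish fish ⇒ zero zero zero zero zero zero fish fish fish fish fish fish fish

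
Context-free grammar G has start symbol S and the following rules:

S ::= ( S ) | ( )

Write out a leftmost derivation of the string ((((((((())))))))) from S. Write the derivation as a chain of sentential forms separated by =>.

S => (S)   [S ::= ( S )]
(S) => ((S))   [S ::= ( S )]
((S)) => (((S)))   [S ::= ( S )]
(((S))) => ((((S))))   [S ::= ( S )]
((((S)))) => (((((S)))))   [S ::= ( S )]
(((((S))))) => ((((((S))))))   [S ::= ( S )]
((((((S)))))) => (((((((S)))))))   [S ::= ( S )]
(((((((S))))))) => ((((((((S))))))))   [S ::= ( S )]
((((((((S)))))))) => ((((((((()))))))))   [S ::= ( )]

S => (S) => ((S)) => (((S))) => ((((S)))) => (((((S))))) => ((((((S)))))) => (((((((S))))))) => ((((((((S)))))))) => ((((((((()))))))))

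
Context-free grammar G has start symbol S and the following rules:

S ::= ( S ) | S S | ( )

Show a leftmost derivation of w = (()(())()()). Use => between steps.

S => (S)   [S ::= ( S )]
(S) => (SS)   [S ::= S S]
(SS) => (SSS)   [S ::= S S]
(SSS) => (SSSS)   [S ::= S S]
(SSSS) => (()SSS)   [S ::= ( )]
(()SSS) => (()(S)SS)   [S ::= ( S )]
(()(S)SS) => (()(())SS)   [S ::= ( )]
(()(())SS) => (()(())()S)   [S ::= ( )]
(()(())()S) => (()(())()())   [S ::= ( )]

S => (S) => (SS) => (SSS) => (SSSS) => (()SSS) => (()(S)SS) => (()(())SS) => (()(())()S) => (()(())()())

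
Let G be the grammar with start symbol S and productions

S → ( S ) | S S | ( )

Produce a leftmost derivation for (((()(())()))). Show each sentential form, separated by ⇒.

S ⇒ (S) ⇒ ((S)) ⇒ (((S))) ⇒ (((SS))) ⇒ (((()S))) ⇒ (((()SS))) ⇒ (((()(S)S))) ⇒ (((()(())S))) ⇒ (((()(())())))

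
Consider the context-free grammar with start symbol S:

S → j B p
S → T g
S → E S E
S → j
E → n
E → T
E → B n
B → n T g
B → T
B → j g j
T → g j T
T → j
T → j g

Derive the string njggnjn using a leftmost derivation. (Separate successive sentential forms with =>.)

S => ESE => BnSE => nTgnSE => njggnSE => njggnjE => njggnjn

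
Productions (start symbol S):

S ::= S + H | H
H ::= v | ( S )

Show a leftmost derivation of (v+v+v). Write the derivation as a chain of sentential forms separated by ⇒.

S⇒H⇒(S)⇒(S+H)⇒(S+H+H)⇒(H+H+H)⇒(v+H+H)⇒(v+v+H)⇒(v+v+v)

S ⇒ H   [S ::= H]
H ⇒ (S)   [H ::= ( S )]
(S) ⇒ (S+H)   [S ::= S + H]
(S+H) ⇒ (S+H+H)   [S ::= S + H]
(S+H+H) ⇒ (H+H+H)   [S ::= H]
(H+H+H) ⇒ (v+H+H)   [H ::= v]
(v+H+H) ⇒ (v+v+H)   [H ::= v]
(v+v+H) ⇒ (v+v+v)   [H ::= v]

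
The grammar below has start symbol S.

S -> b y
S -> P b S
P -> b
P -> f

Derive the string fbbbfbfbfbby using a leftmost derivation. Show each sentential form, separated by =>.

S => PbS => fbS => fbPbS => fbbbS => fbbbPbS => fbbbfbS => fbbbfbPbS => fbbbfbfbS => fbbbfbfbPbS => fbbbfbfbfbS => fbbbfbfbfbby

S => PbS   [S -> P b S]
PbS => fbS   [P -> f]
fbS => fbPbS   [S -> P b S]
fbPbS => fbbbS   [P -> b]
fbbbS => fbbbPbS   [S -> P b S]
fbbbPbS => fbbbfbS   [P -> f]
fbbbfbS => fbbbfbPbS   [S -> P b S]
fbbbfbPbS => fbbbfbfbS   [P -> f]
fbbbfbfbS => fbbbfbfbPbS   [S -> P b S]
fbbbfbfbPbS => fbbbfbfbfbS   [P -> f]
fbbbfbfbfbS => fbbbfbfbfbby   [S -> b y]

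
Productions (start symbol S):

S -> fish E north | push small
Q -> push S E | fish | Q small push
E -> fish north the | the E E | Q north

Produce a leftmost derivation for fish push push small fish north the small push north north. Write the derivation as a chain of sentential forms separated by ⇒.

S ⇒ fish E north   [S -> fish E north]
fish E north ⇒ fish Q north north   [E -> Q north]
fish Q north north ⇒ fish Q small push north north   [Q -> Q small push]
fish Q small push north north ⇒ fish push S E small push north north   [Q -> push S E]
fish push S E small push north north ⇒ fish push push small E small push north north   [S -> push small]
fish push push small E small push north north ⇒ fish push push small fish north the small push north north   [E -> fish north the]

S ⇒ fish E north ⇒ fish Q north north ⇒ fish Q small push north north ⇒ fish push S E small push north north ⇒ fish push push small E small push north north ⇒ fish push push small fish north the small push north north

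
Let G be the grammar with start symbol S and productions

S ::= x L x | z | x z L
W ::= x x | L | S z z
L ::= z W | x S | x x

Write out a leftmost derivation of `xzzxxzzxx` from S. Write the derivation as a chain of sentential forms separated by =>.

S => xzL => xzzW => xzzL => xzzxS => xzzxxzL => xzzxxzzW => xzzxxzzxx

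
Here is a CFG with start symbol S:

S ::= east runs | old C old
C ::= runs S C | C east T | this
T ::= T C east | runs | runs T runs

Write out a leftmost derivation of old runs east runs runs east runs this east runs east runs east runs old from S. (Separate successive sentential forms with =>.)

S => old C old => old C east T old => old runs S C east T old => old runs east runs C east T old => old runs east runs runs S C east T old => old runs east runs runs east runs C east T old => old runs east runs runs east runs C east T east T old => old runs east runs runs east runs C east T east T east T old => old runs east runs runs east runs this east T east T east T old => old runs east runs runs east runs this east runs east T east T old => old runs east runs runs east runs this east runs east runs east T old => old runs east runs runs east runs this east runs east runs east runs old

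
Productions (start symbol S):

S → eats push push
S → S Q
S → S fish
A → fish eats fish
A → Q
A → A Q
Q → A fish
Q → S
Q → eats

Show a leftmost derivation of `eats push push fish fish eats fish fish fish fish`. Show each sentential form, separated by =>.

S => S fish => S Q fish => S fish Q fish => eats push push fish Q fish => eats push push fish A fish fish => eats push push fish Q fish fish => eats push push fish A fish fish fish => eats push push fish fish eats fish fish fish fish

S => S fish   [S → S fish]
S fish => S Q fish   [S → S Q]
S Q fish => S fish Q fish   [S → S fish]
S fish Q fish => eats push push fish Q fish   [S → eats push push]
eats push push fish Q fish => eats push push fish A fish fish   [Q → A fish]
eats push push fish A fish fish => eats push push fish Q fish fish   [A → Q]
eats push push fish Q fish fish => eats push push fish A fish fish fish   [Q → A fish]
eats push push fish A fish fish fish => eats push push fish fish eats fish fish fish fish   [A → fish eats fish]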